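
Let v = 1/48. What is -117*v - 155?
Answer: -2519/16 ≈ -157.44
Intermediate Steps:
v = 1/48 ≈ 0.020833
-117*v - 155 = -117*1/48 - 155 = -39/16 - 155 = -2519/16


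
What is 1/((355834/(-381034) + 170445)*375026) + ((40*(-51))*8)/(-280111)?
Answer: 198745430726994146747/3411199836484110279128 ≈ 0.058263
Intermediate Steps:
1/((355834/(-381034) + 170445)*375026) + ((40*(-51))*8)/(-280111) = (1/375026)/(355834*(-1/381034) + 170445) - 2040*8*(-1/280111) = (1/375026)/(-177917/190517 + 170445) - 16320*(-1/280111) = (1/375026)/(32472492148/190517) + 16320/280111 = (190517/32472492148)*(1/375026) + 16320/280111 = 190517/12178028840295848 + 16320/280111 = 198745430726994146747/3411199836484110279128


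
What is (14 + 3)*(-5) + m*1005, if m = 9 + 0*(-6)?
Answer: 8960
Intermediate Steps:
m = 9 (m = 9 + 0 = 9)
(14 + 3)*(-5) + m*1005 = (14 + 3)*(-5) + 9*1005 = 17*(-5) + 9045 = -85 + 9045 = 8960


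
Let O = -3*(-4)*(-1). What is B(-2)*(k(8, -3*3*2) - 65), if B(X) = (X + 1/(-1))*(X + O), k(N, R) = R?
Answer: -3486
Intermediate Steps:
O = -12 (O = 12*(-1) = -12)
B(X) = (-1 + X)*(-12 + X) (B(X) = (X + 1/(-1))*(X - 12) = (X - 1)*(-12 + X) = (-1 + X)*(-12 + X))
B(-2)*(k(8, -3*3*2) - 65) = (12 + (-2)² - 13*(-2))*(-3*3*2 - 65) = (12 + 4 + 26)*(-9*2 - 65) = 42*(-18 - 65) = 42*(-83) = -3486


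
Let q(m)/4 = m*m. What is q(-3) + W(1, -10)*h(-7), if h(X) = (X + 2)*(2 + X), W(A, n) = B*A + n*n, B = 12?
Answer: 2836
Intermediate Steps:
q(m) = 4*m² (q(m) = 4*(m*m) = 4*m²)
W(A, n) = n² + 12*A (W(A, n) = 12*A + n*n = 12*A + n² = n² + 12*A)
h(X) = (2 + X)² (h(X) = (2 + X)*(2 + X) = (2 + X)²)
q(-3) + W(1, -10)*h(-7) = 4*(-3)² + ((-10)² + 12*1)*(2 - 7)² = 4*9 + (100 + 12)*(-5)² = 36 + 112*25 = 36 + 2800 = 2836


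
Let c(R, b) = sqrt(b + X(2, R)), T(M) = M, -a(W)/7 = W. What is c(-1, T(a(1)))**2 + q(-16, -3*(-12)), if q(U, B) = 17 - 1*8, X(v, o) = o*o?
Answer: 3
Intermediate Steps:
a(W) = -7*W
X(v, o) = o**2
q(U, B) = 9 (q(U, B) = 17 - 8 = 9)
c(R, b) = sqrt(b + R**2)
c(-1, T(a(1)))**2 + q(-16, -3*(-12)) = (sqrt(-7*1 + (-1)**2))**2 + 9 = (sqrt(-7 + 1))**2 + 9 = (sqrt(-6))**2 + 9 = (I*sqrt(6))**2 + 9 = -6 + 9 = 3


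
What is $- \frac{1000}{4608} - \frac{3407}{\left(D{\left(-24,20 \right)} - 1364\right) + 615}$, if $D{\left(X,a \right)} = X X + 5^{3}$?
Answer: $\frac{40759}{576} \approx 70.762$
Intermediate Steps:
$D{\left(X,a \right)} = 125 + X^{2}$ ($D{\left(X,a \right)} = X^{2} + 125 = 125 + X^{2}$)
$- \frac{1000}{4608} - \frac{3407}{\left(D{\left(-24,20 \right)} - 1364\right) + 615} = - \frac{1000}{4608} - \frac{3407}{\left(\left(125 + \left(-24\right)^{2}\right) - 1364\right) + 615} = \left(-1000\right) \frac{1}{4608} - \frac{3407}{\left(\left(125 + 576\right) - 1364\right) + 615} = - \frac{125}{576} - \frac{3407}{\left(701 - 1364\right) + 615} = - \frac{125}{576} - \frac{3407}{-663 + 615} = - \frac{125}{576} - \frac{3407}{-48} = - \frac{125}{576} - - \frac{3407}{48} = - \frac{125}{576} + \frac{3407}{48} = \frac{40759}{576}$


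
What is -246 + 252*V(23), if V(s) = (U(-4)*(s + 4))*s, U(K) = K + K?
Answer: -1252182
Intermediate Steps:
U(K) = 2*K
V(s) = s*(-32 - 8*s) (V(s) = ((2*(-4))*(s + 4))*s = (-8*(4 + s))*s = (-32 - 8*s)*s = s*(-32 - 8*s))
-246 + 252*V(23) = -246 + 252*(-8*23*(4 + 23)) = -246 + 252*(-8*23*27) = -246 + 252*(-4968) = -246 - 1251936 = -1252182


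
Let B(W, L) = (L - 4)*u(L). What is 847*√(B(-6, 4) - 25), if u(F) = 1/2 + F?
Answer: 4235*I ≈ 4235.0*I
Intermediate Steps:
u(F) = ½ + F
B(W, L) = (½ + L)*(-4 + L) (B(W, L) = (L - 4)*(½ + L) = (-4 + L)*(½ + L) = (½ + L)*(-4 + L))
847*√(B(-6, 4) - 25) = 847*√((1 + 2*4)*(-4 + 4)/2 - 25) = 847*√((½)*(1 + 8)*0 - 25) = 847*√((½)*9*0 - 25) = 847*√(0 - 25) = 847*√(-25) = 847*(5*I) = 4235*I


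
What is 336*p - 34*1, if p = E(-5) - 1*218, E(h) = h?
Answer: -74962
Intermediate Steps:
p = -223 (p = -5 - 1*218 = -5 - 218 = -223)
336*p - 34*1 = 336*(-223) - 34*1 = -74928 - 34 = -74962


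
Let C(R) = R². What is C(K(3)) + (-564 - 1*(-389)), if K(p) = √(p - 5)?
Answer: -177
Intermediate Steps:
K(p) = √(-5 + p)
C(K(3)) + (-564 - 1*(-389)) = (√(-5 + 3))² + (-564 - 1*(-389)) = (√(-2))² + (-564 + 389) = (I*√2)² - 175 = -2 - 175 = -177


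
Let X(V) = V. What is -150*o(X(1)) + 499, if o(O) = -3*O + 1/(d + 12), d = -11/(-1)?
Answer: 21677/23 ≈ 942.48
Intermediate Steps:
d = 11 (d = -11*(-1) = 11)
o(O) = 1/23 - 3*O (o(O) = -3*O + 1/(11 + 12) = -3*O + 1/23 = 1/23 - 3*O)
-150*o(X(1)) + 499 = -150*(1/23 - 3*1) + 499 = -150*(1/23 - 3) + 499 = -150*(-68/23) + 499 = 10200/23 + 499 = 21677/23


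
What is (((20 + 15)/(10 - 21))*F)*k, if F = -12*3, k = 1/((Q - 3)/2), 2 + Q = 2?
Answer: -840/11 ≈ -76.364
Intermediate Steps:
Q = 0 (Q = -2 + 2 = 0)
k = -⅔ (k = 1/((0 - 3)/2) = 1/((½)*(-3)) = 1/(-3/2) = -⅔ ≈ -0.66667)
F = -36
(((20 + 15)/(10 - 21))*F)*k = (((20 + 15)/(10 - 21))*(-36))*(-⅔) = ((35/(-11))*(-36))*(-⅔) = ((35*(-1/11))*(-36))*(-⅔) = -35/11*(-36)*(-⅔) = (1260/11)*(-⅔) = -840/11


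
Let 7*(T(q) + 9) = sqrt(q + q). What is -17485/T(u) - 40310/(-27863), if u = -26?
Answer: 215010475265/112037123 + 244790*I*sqrt(13)/4021 ≈ 1919.1 + 219.5*I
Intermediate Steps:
T(q) = -9 + sqrt(2)*sqrt(q)/7 (T(q) = -9 + sqrt(q + q)/7 = -9 + sqrt(2*q)/7 = -9 + (sqrt(2)*sqrt(q))/7 = -9 + sqrt(2)*sqrt(q)/7)
-17485/T(u) - 40310/(-27863) = -17485/(-9 + sqrt(2)*sqrt(-26)/7) - 40310/(-27863) = -17485/(-9 + sqrt(2)*(I*sqrt(26))/7) - 40310*(-1/27863) = -17485/(-9 + 2*I*sqrt(13)/7) + 40310/27863 = 40310/27863 - 17485/(-9 + 2*I*sqrt(13)/7)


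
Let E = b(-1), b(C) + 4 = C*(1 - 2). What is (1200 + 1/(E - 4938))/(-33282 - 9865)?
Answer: -5929199/213189327 ≈ -0.027812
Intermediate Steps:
b(C) = -4 - C (b(C) = -4 + C*(1 - 2) = -4 + C*(-1) = -4 - C)
E = -3 (E = -4 - 1*(-1) = -4 + 1 = -3)
(1200 + 1/(E - 4938))/(-33282 - 9865) = (1200 + 1/(-3 - 4938))/(-33282 - 9865) = (1200 + 1/(-4941))/(-43147) = (1200 - 1/4941)*(-1/43147) = (5929199/4941)*(-1/43147) = -5929199/213189327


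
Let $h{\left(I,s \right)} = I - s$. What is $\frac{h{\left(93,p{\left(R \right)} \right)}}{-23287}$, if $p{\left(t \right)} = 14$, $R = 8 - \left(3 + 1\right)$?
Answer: $- \frac{79}{23287} \approx -0.0033925$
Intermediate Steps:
$R = 4$ ($R = 8 - 4 = 4$)
$\frac{h{\left(93,p{\left(R \right)} \right)}}{-23287} = \frac{93 - 14}{-23287} = \left(93 - 14\right) \left(- \frac{1}{23287}\right) = 79 \left(- \frac{1}{23287}\right) = - \frac{79}{23287}$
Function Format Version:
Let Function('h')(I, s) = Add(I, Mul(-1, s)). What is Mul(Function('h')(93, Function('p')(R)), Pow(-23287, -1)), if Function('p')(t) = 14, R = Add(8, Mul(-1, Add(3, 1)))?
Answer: Rational(-79, 23287) ≈ -0.0033925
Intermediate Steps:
R = 4 (R = Add(8, Mul(-1, 4)) = Add(8, -4) = 4)
Mul(Function('h')(93, Function('p')(R)), Pow(-23287, -1)) = Mul(Add(93, Mul(-1, 14)), Pow(-23287, -1)) = Mul(Add(93, -14), Rational(-1, 23287)) = Mul(79, Rational(-1, 23287)) = Rational(-79, 23287)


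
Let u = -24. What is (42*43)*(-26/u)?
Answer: 3913/2 ≈ 1956.5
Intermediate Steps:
(42*43)*(-26/u) = (42*43)*(-26/(-24)) = 1806*(-26*(-1/24)) = 1806*(13/12) = 3913/2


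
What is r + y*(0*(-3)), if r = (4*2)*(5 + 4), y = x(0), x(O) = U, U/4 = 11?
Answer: 72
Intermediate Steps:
U = 44 (U = 4*11 = 44)
x(O) = 44
y = 44
r = 72 (r = 8*9 = 72)
r + y*(0*(-3)) = 72 + 44*(0*(-3)) = 72 + 44*0 = 72 + 0 = 72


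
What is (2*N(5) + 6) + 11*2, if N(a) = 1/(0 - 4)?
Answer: 55/2 ≈ 27.500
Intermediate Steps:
N(a) = -¼ (N(a) = 1/(-4) = -¼)
(2*N(5) + 6) + 11*2 = (2*(-¼) + 6) + 11*2 = (-½ + 6) + 22 = 11/2 + 22 = 55/2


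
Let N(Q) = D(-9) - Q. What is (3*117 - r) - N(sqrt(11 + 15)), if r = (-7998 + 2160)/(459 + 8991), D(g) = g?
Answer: 81139/225 + sqrt(26) ≈ 365.72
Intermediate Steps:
r = -139/225 (r = -5838/9450 = -5838*1/9450 = -139/225 ≈ -0.61778)
N(Q) = -9 - Q
(3*117 - r) - N(sqrt(11 + 15)) = (3*117 - 1*(-139/225)) - (-9 - sqrt(11 + 15)) = (351 + 139/225) - (-9 - sqrt(26)) = 79114/225 + (9 + sqrt(26)) = 81139/225 + sqrt(26)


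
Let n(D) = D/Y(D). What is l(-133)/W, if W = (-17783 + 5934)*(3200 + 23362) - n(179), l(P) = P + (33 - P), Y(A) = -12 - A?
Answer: -6303/60114029179 ≈ -1.0485e-7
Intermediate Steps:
l(P) = 33
n(D) = D/(-12 - D)
W = -60114029179/191 (W = (-17783 + 5934)*(3200 + 23362) - (-1)*179/(12 + 179) = -11849*26562 - (-1)*179/191 = -314733138 - (-1)*179/191 = -314733138 - 1*(-179/191) = -314733138 + 179/191 = -60114029179/191 ≈ -3.1473e+8)
l(-133)/W = 33/(-60114029179/191) = 33*(-191/60114029179) = -6303/60114029179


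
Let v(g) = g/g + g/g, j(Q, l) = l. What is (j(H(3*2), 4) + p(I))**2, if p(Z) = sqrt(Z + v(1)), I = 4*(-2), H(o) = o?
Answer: (4 + I*sqrt(6))**2 ≈ 10.0 + 19.596*I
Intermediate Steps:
I = -8
v(g) = 2 (v(g) = 1 + 1 = 2)
p(Z) = sqrt(2 + Z) (p(Z) = sqrt(Z + 2) = sqrt(2 + Z))
(j(H(3*2), 4) + p(I))**2 = (4 + sqrt(2 - 8))**2 = (4 + sqrt(-6))**2 = (4 + I*sqrt(6))**2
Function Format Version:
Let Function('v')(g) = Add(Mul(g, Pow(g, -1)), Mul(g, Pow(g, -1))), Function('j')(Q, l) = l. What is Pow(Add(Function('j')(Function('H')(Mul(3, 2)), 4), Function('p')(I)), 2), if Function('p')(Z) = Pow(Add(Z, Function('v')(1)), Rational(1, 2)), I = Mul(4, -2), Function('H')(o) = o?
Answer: Pow(Add(4, Mul(I, Pow(6, Rational(1, 2)))), 2) ≈ Add(10.000, Mul(19.596, I))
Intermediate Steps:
I = -8
Function('v')(g) = 2 (Function('v')(g) = Add(1, 1) = 2)
Function('p')(Z) = Pow(Add(2, Z), Rational(1, 2)) (Function('p')(Z) = Pow(Add(Z, 2), Rational(1, 2)) = Pow(Add(2, Z), Rational(1, 2)))
Pow(Add(Function('j')(Function('H')(Mul(3, 2)), 4), Function('p')(I)), 2) = Pow(Add(4, Pow(Add(2, -8), Rational(1, 2))), 2) = Pow(Add(4, Pow(-6, Rational(1, 2))), 2) = Pow(Add(4, Mul(I, Pow(6, Rational(1, 2)))), 2)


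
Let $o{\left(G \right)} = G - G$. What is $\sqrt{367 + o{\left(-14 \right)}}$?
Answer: $\sqrt{367} \approx 19.157$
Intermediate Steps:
$o{\left(G \right)} = 0$
$\sqrt{367 + o{\left(-14 \right)}} = \sqrt{367 + 0} = \sqrt{367}$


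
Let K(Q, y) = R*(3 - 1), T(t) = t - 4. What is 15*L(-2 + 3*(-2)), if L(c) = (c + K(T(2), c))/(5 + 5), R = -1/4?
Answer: -51/4 ≈ -12.750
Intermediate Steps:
T(t) = -4 + t
R = -¼ (R = -1*¼ = -¼ ≈ -0.25000)
K(Q, y) = -½ (K(Q, y) = -(3 - 1)/4 = -¼*2 = -½)
L(c) = -1/20 + c/10 (L(c) = (c - ½)/(5 + 5) = (-½ + c)/10 = (-½ + c)*(⅒) = -1/20 + c/10)
15*L(-2 + 3*(-2)) = 15*(-1/20 + (-2 + 3*(-2))/10) = 15*(-1/20 + (-2 - 6)/10) = 15*(-1/20 + (⅒)*(-8)) = 15*(-1/20 - ⅘) = 15*(-17/20) = -51/4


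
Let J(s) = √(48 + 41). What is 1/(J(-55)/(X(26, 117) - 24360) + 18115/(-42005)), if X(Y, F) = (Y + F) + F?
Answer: -17678011166630000/7623780703154711 + 1700900904100*√89/7623780703154711 ≈ -2.3167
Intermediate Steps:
X(Y, F) = Y + 2*F (X(Y, F) = (F + Y) + F = Y + 2*F)
J(s) = √89
1/(J(-55)/(X(26, 117) - 24360) + 18115/(-42005)) = 1/(√89/((26 + 2*117) - 24360) + 18115/(-42005)) = 1/(√89/((26 + 234) - 24360) + 18115*(-1/42005)) = 1/(√89/(260 - 24360) - 3623/8401) = 1/(√89/(-24100) - 3623/8401) = 1/(√89*(-1/24100) - 3623/8401) = 1/(-√89/24100 - 3623/8401) = 1/(-3623/8401 - √89/24100)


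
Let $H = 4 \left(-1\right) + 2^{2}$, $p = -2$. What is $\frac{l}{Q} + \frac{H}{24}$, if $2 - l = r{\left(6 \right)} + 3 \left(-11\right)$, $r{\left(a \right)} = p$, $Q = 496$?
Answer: $\frac{37}{496} \approx 0.074597$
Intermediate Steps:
$r{\left(a \right)} = -2$
$H = 0$ ($H = -4 + 4 = 0$)
$l = 37$ ($l = 2 - \left(-2 + 3 \left(-11\right)\right) = 2 - \left(-2 - 33\right) = 2 - -35 = 2 + 35 = 37$)
$\frac{l}{Q} + \frac{H}{24} = \frac{37}{496} + \frac{0}{24} = 37 \cdot \frac{1}{496} + 0 \cdot \frac{1}{24} = \frac{37}{496} + 0 = \frac{37}{496}$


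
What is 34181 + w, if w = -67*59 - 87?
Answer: 30141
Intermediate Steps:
w = -4040 (w = -3953 - 87 = -4040)
34181 + w = 34181 - 4040 = 30141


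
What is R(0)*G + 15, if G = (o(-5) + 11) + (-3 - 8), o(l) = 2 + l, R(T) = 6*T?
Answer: 15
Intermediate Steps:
G = -3 (G = ((2 - 5) + 11) + (-3 - 8) = (-3 + 11) - 11 = 8 - 11 = -3)
R(0)*G + 15 = (6*0)*(-3) + 15 = 0*(-3) + 15 = 0 + 15 = 15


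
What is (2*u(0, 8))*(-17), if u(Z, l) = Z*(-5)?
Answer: 0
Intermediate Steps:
u(Z, l) = -5*Z
(2*u(0, 8))*(-17) = (2*(-5*0))*(-17) = (2*0)*(-17) = 0*(-17) = 0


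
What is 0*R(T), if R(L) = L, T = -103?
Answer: 0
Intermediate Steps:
0*R(T) = 0*(-103) = 0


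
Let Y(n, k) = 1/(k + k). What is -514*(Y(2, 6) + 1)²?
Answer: -43433/72 ≈ -603.24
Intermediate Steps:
Y(n, k) = 1/(2*k)
-514*(Y(2, 6) + 1)² = -514*((½)/6 + 1)² = -514*((½)*(⅙) + 1)² = -514*(1/12 + 1)² = -514*(13/12)² = -514*169/144 = -43433/72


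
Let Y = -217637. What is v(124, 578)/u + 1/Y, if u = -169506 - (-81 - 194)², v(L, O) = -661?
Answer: 143612926/53349575447 ≈ 0.0026919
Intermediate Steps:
u = -245131 (u = -169506 - 1*(-275)² = -169506 - 1*75625 = -169506 - 75625 = -245131)
v(124, 578)/u + 1/Y = -661/(-245131) + 1/(-217637) = -661*(-1/245131) - 1/217637 = 661/245131 - 1/217637 = 143612926/53349575447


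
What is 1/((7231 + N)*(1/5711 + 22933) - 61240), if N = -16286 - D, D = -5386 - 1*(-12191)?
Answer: -5711/2077539714680 ≈ -2.7489e-9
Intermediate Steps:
D = 6805 (D = -5386 + 12191 = 6805)
N = -23091 (N = -16286 - 1*6805 = -16286 - 6805 = -23091)
1/((7231 + N)*(1/5711 + 22933) - 61240) = 1/((7231 - 23091)*(1/5711 + 22933) - 61240) = 1/(-15860*(1/5711 + 22933) - 61240) = 1/(-15860*130970364/5711 - 61240) = 1/(-2077189973040/5711 - 61240) = 1/(-2077539714680/5711) = -5711/2077539714680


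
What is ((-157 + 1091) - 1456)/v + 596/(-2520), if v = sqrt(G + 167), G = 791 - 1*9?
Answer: -149/630 - 522*sqrt(949)/949 ≈ -17.181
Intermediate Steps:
G = 782 (G = 791 - 9 = 782)
v = sqrt(949) (v = sqrt(782 + 167) = sqrt(949) ≈ 30.806)
((-157 + 1091) - 1456)/v + 596/(-2520) = ((-157 + 1091) - 1456)/(sqrt(949)) + 596/(-2520) = (934 - 1456)*(sqrt(949)/949) + 596*(-1/2520) = -522*sqrt(949)/949 - 149/630 = -149/630 - 522*sqrt(949)/949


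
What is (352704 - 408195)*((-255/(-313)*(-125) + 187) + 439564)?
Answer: -7636126942308/313 ≈ -2.4397e+10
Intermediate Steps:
(352704 - 408195)*((-255/(-313)*(-125) + 187) + 439564) = -55491*((-255*(-1/313)*(-125) + 187) + 439564) = -55491*(((255/313)*(-125) + 187) + 439564) = -55491*((-31875/313 + 187) + 439564) = -55491*(26656/313 + 439564) = -55491*137610188/313 = -7636126942308/313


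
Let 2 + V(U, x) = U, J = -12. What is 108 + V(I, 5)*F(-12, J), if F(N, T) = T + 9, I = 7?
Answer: 93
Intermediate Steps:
V(U, x) = -2 + U
F(N, T) = 9 + T
108 + V(I, 5)*F(-12, J) = 108 + (-2 + 7)*(9 - 12) = 108 + 5*(-3) = 108 - 15 = 93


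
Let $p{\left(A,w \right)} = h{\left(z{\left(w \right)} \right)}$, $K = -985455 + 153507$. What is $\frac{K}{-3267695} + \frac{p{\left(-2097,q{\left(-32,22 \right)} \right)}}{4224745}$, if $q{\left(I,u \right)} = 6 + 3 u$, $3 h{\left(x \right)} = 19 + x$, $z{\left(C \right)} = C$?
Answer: $\frac{60254867543}{236660196219} \approx 0.2546$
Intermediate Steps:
$h{\left(x \right)} = \frac{19}{3} + \frac{x}{3}$ ($h{\left(x \right)} = \frac{19 + x}{3} = \frac{19}{3} + \frac{x}{3}$)
$K = -831948$
$p{\left(A,w \right)} = \frac{19}{3} + \frac{w}{3}$
$\frac{K}{-3267695} + \frac{p{\left(-2097,q{\left(-32,22 \right)} \right)}}{4224745} = - \frac{831948}{-3267695} + \frac{\frac{19}{3} + \frac{6 + 3 \cdot 22}{3}}{4224745} = \left(-831948\right) \left(- \frac{1}{3267695}\right) + \left(\frac{19}{3} + \frac{6 + 66}{3}\right) \frac{1}{4224745} = \frac{831948}{3267695} + \left(\frac{19}{3} + \frac{1}{3} \cdot 72\right) \frac{1}{4224745} = \frac{831948}{3267695} + \left(\frac{19}{3} + 24\right) \frac{1}{4224745} = \frac{831948}{3267695} + \frac{91}{3} \cdot \frac{1}{4224745} = \frac{831948}{3267695} + \frac{13}{1810605} = \frac{60254867543}{236660196219}$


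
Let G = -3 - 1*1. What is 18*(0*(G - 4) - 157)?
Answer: -2826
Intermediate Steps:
G = -4 (G = -3 - 1 = -4)
18*(0*(G - 4) - 157) = 18*(0*(-4 - 4) - 157) = 18*(0*(-8) - 157) = 18*(0 - 157) = 18*(-157) = -2826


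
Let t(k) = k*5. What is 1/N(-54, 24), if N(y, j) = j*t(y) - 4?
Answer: -1/6484 ≈ -0.00015423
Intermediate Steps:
t(k) = 5*k
N(y, j) = -4 + 5*j*y (N(y, j) = j*(5*y) - 4 = 5*j*y - 4 = -4 + 5*j*y)
1/N(-54, 24) = 1/(-4 + 5*24*(-54)) = 1/(-4 - 6480) = 1/(-6484) = -1/6484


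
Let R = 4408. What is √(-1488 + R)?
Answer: 2*√730 ≈ 54.037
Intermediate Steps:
√(-1488 + R) = √(-1488 + 4408) = √2920 = 2*√730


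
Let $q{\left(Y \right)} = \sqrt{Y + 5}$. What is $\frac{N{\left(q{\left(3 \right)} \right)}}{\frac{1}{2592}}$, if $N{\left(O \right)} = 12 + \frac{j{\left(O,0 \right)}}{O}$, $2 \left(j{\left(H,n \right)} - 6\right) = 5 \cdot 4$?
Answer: $31104 + 10368 \sqrt{2} \approx 45767.0$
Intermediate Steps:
$q{\left(Y \right)} = \sqrt{5 + Y}$
$j{\left(H,n \right)} = 16$ ($j{\left(H,n \right)} = 6 + \frac{5 \cdot 4}{2} = 6 + \frac{1}{2} \cdot 20 = 6 + 10 = 16$)
$N{\left(O \right)} = 12 + \frac{16}{O}$
$\frac{N{\left(q{\left(3 \right)} \right)}}{\frac{1}{2592}} = \frac{12 + \frac{16}{\sqrt{5 + 3}}}{\frac{1}{2592}} = \left(12 + \frac{16}{\sqrt{8}}\right) \frac{1}{\frac{1}{2592}} = \left(12 + \frac{16}{2 \sqrt{2}}\right) 2592 = \left(12 + 16 \frac{\sqrt{2}}{4}\right) 2592 = \left(12 + 4 \sqrt{2}\right) 2592 = 31104 + 10368 \sqrt{2}$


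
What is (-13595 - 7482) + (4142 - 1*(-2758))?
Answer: -14177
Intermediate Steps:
(-13595 - 7482) + (4142 - 1*(-2758)) = -21077 + (4142 + 2758) = -21077 + 6900 = -14177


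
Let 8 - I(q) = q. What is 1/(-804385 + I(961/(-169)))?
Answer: -169/135938752 ≈ -1.2432e-6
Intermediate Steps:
I(q) = 8 - q
1/(-804385 + I(961/(-169))) = 1/(-804385 + (8 - 961/(-169))) = 1/(-804385 + (8 - 961*(-1)/169)) = 1/(-804385 + (8 - 1*(-961/169))) = 1/(-804385 + (8 + 961/169)) = 1/(-804385 + 2313/169) = 1/(-135938752/169) = -169/135938752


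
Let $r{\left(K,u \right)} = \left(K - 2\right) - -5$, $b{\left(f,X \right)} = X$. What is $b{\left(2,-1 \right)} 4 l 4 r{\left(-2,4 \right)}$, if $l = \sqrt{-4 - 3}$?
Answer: $- 16 i \sqrt{7} \approx - 42.332 i$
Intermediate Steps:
$l = i \sqrt{7}$ ($l = \sqrt{-7} = i \sqrt{7} \approx 2.6458 i$)
$r{\left(K,u \right)} = 3 + K$ ($r{\left(K,u \right)} = \left(-2 + K\right) + 5 = 3 + K$)
$b{\left(2,-1 \right)} 4 l 4 r{\left(-2,4 \right)} = \left(-1\right) 4 i \sqrt{7} \cdot 4 \left(3 - 2\right) = - 4 i \sqrt{7} \cdot 4 \cdot 1 = - 16 i \sqrt{7} \cdot 1 = - 16 i \sqrt{7}$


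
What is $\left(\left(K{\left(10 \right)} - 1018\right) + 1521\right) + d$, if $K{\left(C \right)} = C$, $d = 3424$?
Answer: $3937$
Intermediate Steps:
$\left(\left(K{\left(10 \right)} - 1018\right) + 1521\right) + d = \left(\left(10 - 1018\right) + 1521\right) + 3424 = \left(-1008 + 1521\right) + 3424 = 513 + 3424 = 3937$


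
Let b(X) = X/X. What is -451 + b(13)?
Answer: -450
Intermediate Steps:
b(X) = 1
-451 + b(13) = -451 + 1 = -450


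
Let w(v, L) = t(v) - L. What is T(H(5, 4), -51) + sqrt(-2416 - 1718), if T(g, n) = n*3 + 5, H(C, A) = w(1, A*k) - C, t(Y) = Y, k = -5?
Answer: -148 + I*sqrt(4134) ≈ -148.0 + 64.296*I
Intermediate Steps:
w(v, L) = v - L
H(C, A) = 1 - C + 5*A (H(C, A) = (1 - A*(-5)) - C = (1 - (-5)*A) - C = (1 + 5*A) - C = 1 - C + 5*A)
T(g, n) = 5 + 3*n (T(g, n) = 3*n + 5 = 5 + 3*n)
T(H(5, 4), -51) + sqrt(-2416 - 1718) = (5 + 3*(-51)) + sqrt(-2416 - 1718) = (5 - 153) + sqrt(-4134) = -148 + I*sqrt(4134)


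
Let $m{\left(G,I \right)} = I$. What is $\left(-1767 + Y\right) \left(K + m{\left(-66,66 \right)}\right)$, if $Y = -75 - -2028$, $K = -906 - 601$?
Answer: $-268026$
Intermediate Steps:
$K = -1507$ ($K = -906 - 601 = -1507$)
$Y = 1953$ ($Y = -75 + 2028 = 1953$)
$\left(-1767 + Y\right) \left(K + m{\left(-66,66 \right)}\right) = \left(-1767 + 1953\right) \left(-1507 + 66\right) = 186 \left(-1441\right) = -268026$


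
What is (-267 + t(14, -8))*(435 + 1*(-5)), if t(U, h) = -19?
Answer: -122980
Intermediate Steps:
(-267 + t(14, -8))*(435 + 1*(-5)) = (-267 - 19)*(435 + 1*(-5)) = -286*(435 - 5) = -286*430 = -122980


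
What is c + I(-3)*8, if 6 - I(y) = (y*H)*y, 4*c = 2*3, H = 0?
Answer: 99/2 ≈ 49.500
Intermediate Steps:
c = 3/2 (c = (2*3)/4 = (¼)*6 = 3/2 ≈ 1.5000)
I(y) = 6 (I(y) = 6 - y*0*y = 6 - 0*y = 6 - 1*0 = 6 + 0 = 6)
c + I(-3)*8 = 3/2 + 6*8 = 3/2 + 48 = 99/2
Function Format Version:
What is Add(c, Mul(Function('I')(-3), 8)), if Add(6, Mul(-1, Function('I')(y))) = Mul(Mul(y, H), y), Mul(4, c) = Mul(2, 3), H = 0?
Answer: Rational(99, 2) ≈ 49.500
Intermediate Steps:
c = Rational(3, 2) (c = Mul(Rational(1, 4), Mul(2, 3)) = Mul(Rational(1, 4), 6) = Rational(3, 2) ≈ 1.5000)
Function('I')(y) = 6 (Function('I')(y) = Add(6, Mul(-1, Mul(Mul(y, 0), y))) = Add(6, Mul(-1, Mul(0, y))) = Add(6, Mul(-1, 0)) = Add(6, 0) = 6)
Add(c, Mul(Function('I')(-3), 8)) = Add(Rational(3, 2), Mul(6, 8)) = Add(Rational(3, 2), 48) = Rational(99, 2)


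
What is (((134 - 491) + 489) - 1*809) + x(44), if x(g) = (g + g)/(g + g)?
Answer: -676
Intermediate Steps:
x(g) = 1 (x(g) = (2*g)/((2*g)) = (2*g)*(1/(2*g)) = 1)
(((134 - 491) + 489) - 1*809) + x(44) = (((134 - 491) + 489) - 1*809) + 1 = ((-357 + 489) - 809) + 1 = (132 - 809) + 1 = -677 + 1 = -676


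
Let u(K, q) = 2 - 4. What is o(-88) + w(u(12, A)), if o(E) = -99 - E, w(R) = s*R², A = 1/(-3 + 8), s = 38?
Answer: 141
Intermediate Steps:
A = ⅕ (A = 1/5 = ⅕ ≈ 0.20000)
u(K, q) = -2
w(R) = 38*R²
o(-88) + w(u(12, A)) = (-99 - 1*(-88)) + 38*(-2)² = (-99 + 88) + 38*4 = -11 + 152 = 141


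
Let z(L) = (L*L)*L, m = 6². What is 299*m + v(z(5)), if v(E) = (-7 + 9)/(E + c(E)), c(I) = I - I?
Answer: 1345502/125 ≈ 10764.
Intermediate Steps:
c(I) = 0
m = 36
z(L) = L³ (z(L) = L²*L = L³)
v(E) = 2/E (v(E) = (-7 + 9)/(E + 0) = 2/E)
299*m + v(z(5)) = 299*36 + 2/(5³) = 10764 + 2/125 = 1345502/125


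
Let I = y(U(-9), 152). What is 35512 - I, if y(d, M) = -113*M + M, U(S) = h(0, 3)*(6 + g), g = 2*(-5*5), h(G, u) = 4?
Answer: 52536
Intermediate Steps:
g = -50 (g = 2*(-25) = -50)
U(S) = -176 (U(S) = 4*(6 - 50) = 4*(-44) = -176)
y(d, M) = -112*M
I = -17024 (I = -112*152 = -17024)
35512 - I = 35512 - 1*(-17024) = 35512 + 17024 = 52536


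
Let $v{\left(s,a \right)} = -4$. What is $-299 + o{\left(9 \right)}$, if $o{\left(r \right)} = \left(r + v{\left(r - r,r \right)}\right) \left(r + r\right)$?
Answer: $-209$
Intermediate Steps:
$o{\left(r \right)} = 2 r \left(-4 + r\right)$ ($o{\left(r \right)} = \left(r - 4\right) \left(r + r\right) = \left(-4 + r\right) 2 r = 2 r \left(-4 + r\right)$)
$-299 + o{\left(9 \right)} = -299 + 2 \cdot 9 \left(-4 + 9\right) = -299 + 2 \cdot 9 \cdot 5 = -299 + 90 = -209$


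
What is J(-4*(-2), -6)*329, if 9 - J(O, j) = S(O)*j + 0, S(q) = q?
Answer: 18753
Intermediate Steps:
J(O, j) = 9 - O*j (J(O, j) = 9 - (O*j + 0) = 9 - O*j)
J(-4*(-2), -6)*329 = (9 - 1*(-4*(-2))*(-6))*329 = (9 - 1*8*(-6))*329 = (9 + 48)*329 = 57*329 = 18753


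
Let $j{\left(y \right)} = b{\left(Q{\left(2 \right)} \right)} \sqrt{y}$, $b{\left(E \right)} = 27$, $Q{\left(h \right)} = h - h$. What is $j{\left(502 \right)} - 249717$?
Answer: $-249717 + 27 \sqrt{502} \approx -2.4911 \cdot 10^{5}$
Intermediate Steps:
$Q{\left(h \right)} = 0$
$j{\left(y \right)} = 27 \sqrt{y}$
$j{\left(502 \right)} - 249717 = 27 \sqrt{502} - 249717 = -249717 + 27 \sqrt{502}$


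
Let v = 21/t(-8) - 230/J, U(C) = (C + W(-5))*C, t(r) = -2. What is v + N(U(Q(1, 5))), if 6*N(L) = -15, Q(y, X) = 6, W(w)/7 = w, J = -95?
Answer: -201/19 ≈ -10.579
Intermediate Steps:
W(w) = 7*w
U(C) = C*(-35 + C) (U(C) = (C + 7*(-5))*C = (C - 35)*C = (-35 + C)*C = C*(-35 + C))
N(L) = -5/2 (N(L) = (1/6)*(-15) = -5/2)
v = -307/38 (v = 21/(-2) - 230/(-95) = 21*(-1/2) - 230*(-1/95) = -21/2 + 46/19 = -307/38 ≈ -8.0789)
v + N(U(Q(1, 5))) = -307/38 - 5/2 = -201/19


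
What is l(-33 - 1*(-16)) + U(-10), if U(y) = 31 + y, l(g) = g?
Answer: 4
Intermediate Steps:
l(-33 - 1*(-16)) + U(-10) = (-33 - 1*(-16)) + (31 - 10) = (-33 + 16) + 21 = -17 + 21 = 4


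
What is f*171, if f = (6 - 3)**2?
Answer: 1539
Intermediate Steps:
f = 9 (f = 3**2 = 9)
f*171 = 9*171 = 1539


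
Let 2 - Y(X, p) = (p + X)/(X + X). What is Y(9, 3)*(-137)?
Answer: -548/3 ≈ -182.67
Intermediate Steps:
Y(X, p) = 2 - (X + p)/(2*X) (Y(X, p) = 2 - (p + X)/(X + X) = 2 - (X + p)/(2*X))
Y(9, 3)*(-137) = ((½)*(-1*3 + 3*9)/9)*(-137) = ((½)*(⅑)*(-3 + 27))*(-137) = ((½)*(⅑)*24)*(-137) = (4/3)*(-137) = -548/3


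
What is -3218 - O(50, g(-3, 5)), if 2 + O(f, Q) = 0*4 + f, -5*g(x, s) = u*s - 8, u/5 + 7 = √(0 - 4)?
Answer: -3266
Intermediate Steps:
u = -35 + 10*I (u = -35 + 5*√(0 - 4) = -35 + 5*√(-4) = -35 + 5*(2*I) = -35 + 10*I ≈ -35.0 + 10.0*I)
g(x, s) = 8/5 - s*(-35 + 10*I)/5 (g(x, s) = -((-35 + 10*I)*s - 8)/5 = -(s*(-35 + 10*I) - 8)/5 = -(-8 + s*(-35 + 10*I))/5 = 8/5 - s*(-35 + 10*I)/5)
O(f, Q) = -2 + f (O(f, Q) = -2 + (0*4 + f) = -2 + (0 + f) = -2 + f)
-3218 - O(50, g(-3, 5)) = -3218 - (-2 + 50) = -3218 - 1*48 = -3218 - 48 = -3266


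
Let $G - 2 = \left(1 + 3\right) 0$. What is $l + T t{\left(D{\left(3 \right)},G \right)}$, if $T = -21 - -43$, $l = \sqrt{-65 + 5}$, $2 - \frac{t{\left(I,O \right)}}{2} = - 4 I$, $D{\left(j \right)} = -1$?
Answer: $-88 + 2 i \sqrt{15} \approx -88.0 + 7.746 i$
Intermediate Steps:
$G = 2$ ($G = 2 + \left(1 + 3\right) 0 = 2 + 4 \cdot 0 = 2 + 0 = 2$)
$t{\left(I,O \right)} = 4 + 8 I$ ($t{\left(I,O \right)} = 4 - 2 \left(- 4 I\right) = 4 + 8 I$)
$l = 2 i \sqrt{15}$ ($l = \sqrt{-60} = 2 i \sqrt{15} \approx 7.746 i$)
$T = 22$ ($T = -21 + 43 = 22$)
$l + T t{\left(D{\left(3 \right)},G \right)} = 2 i \sqrt{15} + 22 \left(4 + 8 \left(-1\right)\right) = 2 i \sqrt{15} + 22 \left(4 - 8\right) = 2 i \sqrt{15} + 22 \left(-4\right) = 2 i \sqrt{15} - 88 = -88 + 2 i \sqrt{15}$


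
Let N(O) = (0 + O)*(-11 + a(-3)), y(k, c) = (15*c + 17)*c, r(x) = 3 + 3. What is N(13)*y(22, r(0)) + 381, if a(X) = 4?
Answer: -58041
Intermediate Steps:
r(x) = 6
y(k, c) = c*(17 + 15*c) (y(k, c) = (17 + 15*c)*c = c*(17 + 15*c))
N(O) = -7*O (N(O) = (0 + O)*(-11 + 4) = O*(-7) = -7*O)
N(13)*y(22, r(0)) + 381 = (-7*13)*(6*(17 + 15*6)) + 381 = -546*(17 + 90) + 381 = -546*107 + 381 = -91*642 + 381 = -58422 + 381 = -58041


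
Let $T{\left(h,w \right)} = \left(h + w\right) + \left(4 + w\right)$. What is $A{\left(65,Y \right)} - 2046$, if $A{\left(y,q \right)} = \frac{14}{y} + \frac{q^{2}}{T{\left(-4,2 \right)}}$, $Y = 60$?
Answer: $- \frac{74476}{65} \approx -1145.8$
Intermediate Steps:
$T{\left(h,w \right)} = 4 + h + 2 w$
$A{\left(y,q \right)} = \frac{14}{y} + \frac{q^{2}}{4}$ ($A{\left(y,q \right)} = \frac{14}{y} + \frac{q^{2}}{4 - 4 + 2 \cdot 2} = \frac{14}{y} + \frac{q^{2}}{4 - 4 + 4} = \frac{14}{y} + \frac{q^{2}}{4}$)
$A{\left(65,Y \right)} - 2046 = \left(\frac{14}{65} + \frac{60^{2}}{4}\right) - 2046 = \left(14 \cdot \frac{1}{65} + \frac{1}{4} \cdot 3600\right) - 2046 = \left(\frac{14}{65} + 900\right) - 2046 = \frac{58514}{65} - 2046 = - \frac{74476}{65}$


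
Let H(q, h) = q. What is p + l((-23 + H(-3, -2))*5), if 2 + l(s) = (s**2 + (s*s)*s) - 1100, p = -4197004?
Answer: -6378206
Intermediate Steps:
l(s) = -1102 + s**2 + s**3 (l(s) = -2 + ((s**2 + (s*s)*s) - 1100) = -2 + ((s**2 + s**2*s) - 1100) = -2 + ((s**2 + s**3) - 1100) = -2 + (-1100 + s**2 + s**3) = -1102 + s**2 + s**3)
p + l((-23 + H(-3, -2))*5) = -4197004 + (-1102 + ((-23 - 3)*5)**2 + ((-23 - 3)*5)**3) = -4197004 + (-1102 + (-26*5)**2 + (-26*5)**3) = -4197004 + (-1102 + (-130)**2 + (-130)**3) = -4197004 + (-1102 + 16900 - 2197000) = -4197004 - 2181202 = -6378206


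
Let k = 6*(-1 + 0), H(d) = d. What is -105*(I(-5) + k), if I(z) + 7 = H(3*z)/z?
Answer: 1050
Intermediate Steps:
I(z) = -4 (I(z) = -7 + (3*z)/z = -7 + 3 = -4)
k = -6 (k = 6*(-1) = -6)
-105*(I(-5) + k) = -105*(-4 - 6) = -105*(-10) = 1050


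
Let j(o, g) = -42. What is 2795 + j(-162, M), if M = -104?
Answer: 2753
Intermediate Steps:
2795 + j(-162, M) = 2795 - 42 = 2753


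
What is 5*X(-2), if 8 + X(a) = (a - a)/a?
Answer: -40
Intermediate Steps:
X(a) = -8 (X(a) = -8 + (a - a)/a = -8 + 0/a = -8 + 0 = -8)
5*X(-2) = 5*(-8) = -40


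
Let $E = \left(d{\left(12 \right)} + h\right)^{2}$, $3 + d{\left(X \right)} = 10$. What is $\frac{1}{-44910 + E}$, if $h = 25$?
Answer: $- \frac{1}{43886} \approx -2.2786 \cdot 10^{-5}$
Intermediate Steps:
$d{\left(X \right)} = 7$ ($d{\left(X \right)} = -3 + 10 = 7$)
$E = 1024$ ($E = \left(7 + 25\right)^{2} = 32^{2} = 1024$)
$\frac{1}{-44910 + E} = \frac{1}{-44910 + 1024} = \frac{1}{-43886} = - \frac{1}{43886}$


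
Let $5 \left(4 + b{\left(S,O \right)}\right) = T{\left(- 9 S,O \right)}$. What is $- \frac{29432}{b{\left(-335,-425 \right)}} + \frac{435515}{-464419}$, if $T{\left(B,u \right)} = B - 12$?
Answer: $- \frac{69643041285}{1385361877} \approx -50.271$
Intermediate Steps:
$T{\left(B,u \right)} = -12 + B$ ($T{\left(B,u \right)} = B - 12 = -12 + B$)
$b{\left(S,O \right)} = - \frac{32}{5} - \frac{9 S}{5}$ ($b{\left(S,O \right)} = -4 + \frac{-12 - 9 S}{5} = -4 - \left(\frac{12}{5} + \frac{9 S}{5}\right) = - \frac{32}{5} - \frac{9 S}{5}$)
$- \frac{29432}{b{\left(-335,-425 \right)}} + \frac{435515}{-464419} = - \frac{29432}{- \frac{32}{5} - -603} + \frac{435515}{-464419} = - \frac{29432}{- \frac{32}{5} + 603} + 435515 \left(- \frac{1}{464419}\right) = - \frac{29432}{\frac{2983}{5}} - \frac{435515}{464419} = \left(-29432\right) \frac{5}{2983} - \frac{435515}{464419} = - \frac{147160}{2983} - \frac{435515}{464419} = - \frac{69643041285}{1385361877}$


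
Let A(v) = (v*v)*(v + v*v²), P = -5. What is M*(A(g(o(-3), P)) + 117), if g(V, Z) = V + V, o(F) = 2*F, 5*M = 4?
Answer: -1001772/5 ≈ -2.0035e+5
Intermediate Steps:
M = ⅘ (M = (⅕)*4 = ⅘ ≈ 0.80000)
g(V, Z) = 2*V
A(v) = v²*(v + v³)
M*(A(g(o(-3), P)) + 117) = 4*(((2*(2*(-3)))³ + (2*(2*(-3)))⁵) + 117)/5 = 4*(((2*(-6))³ + (2*(-6))⁵) + 117)/5 = 4*(((-12)³ + (-12)⁵) + 117)/5 = 4*((-1728 - 248832) + 117)/5 = 4*(-250560 + 117)/5 = (⅘)*(-250443) = -1001772/5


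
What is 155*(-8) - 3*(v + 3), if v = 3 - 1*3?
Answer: -1249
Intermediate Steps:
v = 0 (v = 3 - 3 = 0)
155*(-8) - 3*(v + 3) = 155*(-8) - 3*(0 + 3) = -1240 - 3*3 = -1240 - 9 = -1249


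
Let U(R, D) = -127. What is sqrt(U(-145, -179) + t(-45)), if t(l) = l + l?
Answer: I*sqrt(217) ≈ 14.731*I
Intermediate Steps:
t(l) = 2*l
sqrt(U(-145, -179) + t(-45)) = sqrt(-127 + 2*(-45)) = sqrt(-127 - 90) = sqrt(-217) = I*sqrt(217)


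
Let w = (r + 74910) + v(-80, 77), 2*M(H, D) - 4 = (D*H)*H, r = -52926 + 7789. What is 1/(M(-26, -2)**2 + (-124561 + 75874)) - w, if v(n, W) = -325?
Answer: -11943784871/405589 ≈ -29448.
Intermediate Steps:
r = -45137
M(H, D) = 2 + D*H**2/2 (M(H, D) = 2 + ((D*H)*H)/2 = 2 + (D*H**2)/2 = 2 + D*H**2/2)
w = 29448 (w = (-45137 + 74910) - 325 = 29773 - 325 = 29448)
1/(M(-26, -2)**2 + (-124561 + 75874)) - w = 1/((2 + (1/2)*(-2)*(-26)**2)**2 + (-124561 + 75874)) - 1*29448 = 1/((2 + (1/2)*(-2)*676)**2 - 48687) - 29448 = 1/((2 - 676)**2 - 48687) - 29448 = 1/((-674)**2 - 48687) - 29448 = 1/(454276 - 48687) - 29448 = 1/405589 - 29448 = -11943784871/405589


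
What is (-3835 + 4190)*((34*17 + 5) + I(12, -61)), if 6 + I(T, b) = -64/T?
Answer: 608825/3 ≈ 2.0294e+5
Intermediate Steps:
I(T, b) = -6 - 64/T
(-3835 + 4190)*((34*17 + 5) + I(12, -61)) = (-3835 + 4190)*((34*17 + 5) + (-6 - 64/12)) = 355*((578 + 5) + (-6 - 64*1/12)) = 355*(583 + (-6 - 16/3)) = 355*(583 - 34/3) = 355*(1715/3) = 608825/3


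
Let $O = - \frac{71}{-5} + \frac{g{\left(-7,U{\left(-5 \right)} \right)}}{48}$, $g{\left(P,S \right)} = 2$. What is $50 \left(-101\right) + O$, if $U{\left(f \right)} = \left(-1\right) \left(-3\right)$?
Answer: $- \frac{604291}{120} \approx -5035.8$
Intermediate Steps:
$U{\left(f \right)} = 3$
$O = \frac{1709}{120}$ ($O = - \frac{71}{-5} + \frac{2}{48} = \left(-71\right) \left(- \frac{1}{5}\right) + 2 \cdot \frac{1}{48} = \frac{71}{5} + \frac{1}{24} = \frac{1709}{120} \approx 14.242$)
$50 \left(-101\right) + O = 50 \left(-101\right) + \frac{1709}{120} = -5050 + \frac{1709}{120} = - \frac{604291}{120}$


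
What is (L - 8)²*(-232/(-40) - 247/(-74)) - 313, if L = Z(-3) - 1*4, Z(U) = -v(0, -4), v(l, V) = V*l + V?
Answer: 50287/185 ≈ 271.82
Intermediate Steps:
v(l, V) = V + V*l
Z(U) = 4 (Z(U) = -(-4)*(1 + 0) = -(-4) = -1*(-4) = 4)
L = 0 (L = 4 - 1*4 = 4 - 4 = 0)
(L - 8)²*(-232/(-40) - 247/(-74)) - 313 = (0 - 8)²*(-232/(-40) - 247/(-74)) - 313 = (-8)²*(-232*(-1/40) - 247*(-1/74)) - 313 = 64*(29/5 + 247/74) - 313 = 64*(3381/370) - 313 = 108192/185 - 313 = 50287/185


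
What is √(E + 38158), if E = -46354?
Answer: 2*I*√2049 ≈ 90.532*I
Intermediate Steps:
√(E + 38158) = √(-46354 + 38158) = √(-8196) = 2*I*√2049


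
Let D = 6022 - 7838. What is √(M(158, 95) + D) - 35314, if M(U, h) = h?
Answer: -35314 + I*√1721 ≈ -35314.0 + 41.485*I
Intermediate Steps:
D = -1816
√(M(158, 95) + D) - 35314 = √(95 - 1816) - 35314 = √(-1721) - 35314 = I*√1721 - 35314 = -35314 + I*√1721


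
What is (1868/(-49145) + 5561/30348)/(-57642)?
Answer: -216605281/85970302699320 ≈ -2.5195e-6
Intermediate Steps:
(1868/(-49145) + 5561/30348)/(-57642) = (1868*(-1/49145) + 5561*(1/30348))*(-1/57642) = (-1868/49145 + 5561/30348)*(-1/57642) = (216605281/1491452460)*(-1/57642) = -216605281/85970302699320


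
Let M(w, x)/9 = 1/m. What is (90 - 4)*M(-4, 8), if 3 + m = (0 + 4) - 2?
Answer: -774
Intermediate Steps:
m = -1 (m = -3 + ((0 + 4) - 2) = -3 + (4 - 2) = -3 + 2 = -1)
M(w, x) = -9 (M(w, x) = 9/(-1) = 9*(-1) = -9)
(90 - 4)*M(-4, 8) = (90 - 4)*(-9) = 86*(-9) = -774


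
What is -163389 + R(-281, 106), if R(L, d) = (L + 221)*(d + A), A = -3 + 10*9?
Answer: -174969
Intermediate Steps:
A = 87 (A = -3 + 90 = 87)
R(L, d) = (87 + d)*(221 + L) (R(L, d) = (L + 221)*(d + 87) = (221 + L)*(87 + d) = (87 + d)*(221 + L))
-163389 + R(-281, 106) = -163389 + (19227 + 87*(-281) + 221*106 - 281*106) = -163389 + (19227 - 24447 + 23426 - 29786) = -163389 - 11580 = -174969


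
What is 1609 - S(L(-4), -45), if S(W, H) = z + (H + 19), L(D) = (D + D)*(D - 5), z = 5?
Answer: 1630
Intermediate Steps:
L(D) = 2*D*(-5 + D) (L(D) = (2*D)*(-5 + D) = 2*D*(-5 + D))
S(W, H) = 24 + H (S(W, H) = 5 + (H + 19) = 5 + (19 + H) = 24 + H)
1609 - S(L(-4), -45) = 1609 - (24 - 45) = 1609 - 1*(-21) = 1609 + 21 = 1630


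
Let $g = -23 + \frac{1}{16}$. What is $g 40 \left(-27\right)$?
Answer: $\frac{49545}{2} \approx 24773.0$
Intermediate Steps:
$g = - \frac{367}{16}$ ($g = -23 + \frac{1}{16} = - \frac{367}{16} \approx -22.938$)
$g 40 \left(-27\right) = \left(- \frac{367}{16}\right) 40 \left(-27\right) = \left(- \frac{1835}{2}\right) \left(-27\right) = \frac{49545}{2}$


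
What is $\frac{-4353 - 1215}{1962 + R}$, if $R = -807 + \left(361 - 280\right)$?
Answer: $- \frac{464}{103} \approx -4.5049$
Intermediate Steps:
$R = -726$ ($R = -807 + \left(361 - 280\right) = -807 + 81 = -726$)
$\frac{-4353 - 1215}{1962 + R} = \frac{-4353 - 1215}{1962 - 726} = - \frac{5568}{1236} = \left(-5568\right) \frac{1}{1236} = - \frac{464}{103}$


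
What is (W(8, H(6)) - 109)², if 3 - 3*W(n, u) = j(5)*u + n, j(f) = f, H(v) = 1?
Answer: 113569/9 ≈ 12619.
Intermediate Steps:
W(n, u) = 1 - 5*u/3 - n/3 (W(n, u) = 1 - (5*u + n)/3 = 1 - (n + 5*u)/3 = 1 + (-5*u/3 - n/3) = 1 - 5*u/3 - n/3)
(W(8, H(6)) - 109)² = ((1 - 5/3*1 - ⅓*8) - 109)² = ((1 - 5/3 - 8/3) - 109)² = (-10/3 - 109)² = (-337/3)² = 113569/9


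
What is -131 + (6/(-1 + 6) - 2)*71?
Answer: -939/5 ≈ -187.80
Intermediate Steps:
-131 + (6/(-1 + 6) - 2)*71 = -131 + (6/5 - 2)*71 = -131 - ⅘*71 = -131 - 284/5 = -939/5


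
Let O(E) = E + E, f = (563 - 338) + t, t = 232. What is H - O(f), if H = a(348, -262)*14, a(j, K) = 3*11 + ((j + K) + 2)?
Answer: 780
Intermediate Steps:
f = 457 (f = (563 - 338) + 232 = 225 + 232 = 457)
a(j, K) = 35 + K + j (a(j, K) = 33 + ((K + j) + 2) = 33 + (2 + K + j) = 35 + K + j)
O(E) = 2*E
H = 1694 (H = (35 - 262 + 348)*14 = 121*14 = 1694)
H - O(f) = 1694 - 2*457 = 1694 - 1*914 = 1694 - 914 = 780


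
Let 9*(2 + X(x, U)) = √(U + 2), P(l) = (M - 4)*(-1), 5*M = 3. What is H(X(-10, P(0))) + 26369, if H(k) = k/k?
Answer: 26370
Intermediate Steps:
M = ⅗ (M = (⅕)*3 = ⅗ ≈ 0.60000)
P(l) = 17/5 (P(l) = (⅗ - 4)*(-1) = -17/5*(-1) = 17/5)
X(x, U) = -2 + √(2 + U)/9 (X(x, U) = -2 + √(U + 2)/9 = -2 + √(2 + U)/9)
H(k) = 1
H(X(-10, P(0))) + 26369 = 1 + 26369 = 26370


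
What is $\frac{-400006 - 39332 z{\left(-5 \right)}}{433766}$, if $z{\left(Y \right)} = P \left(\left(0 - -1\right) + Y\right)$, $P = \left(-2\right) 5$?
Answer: $- \frac{986643}{216883} \approx -4.5492$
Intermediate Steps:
$P = -10$
$z{\left(Y \right)} = -10 - 10 Y$ ($z{\left(Y \right)} = - 10 \left(\left(0 - -1\right) + Y\right) = - 10 \left(\left(0 + 1\right) + Y\right) = - 10 \left(1 + Y\right) = -10 - 10 Y$)
$\frac{-400006 - 39332 z{\left(-5 \right)}}{433766} = \frac{-400006 - 39332 \left(-10 - -50\right)}{433766} = \left(-400006 - 39332 \left(-10 + 50\right)\right) \frac{1}{433766} = \left(-400006 - 1573280\right) \frac{1}{433766} = \left(-1973286\right) \frac{1}{433766} = - \frac{986643}{216883}$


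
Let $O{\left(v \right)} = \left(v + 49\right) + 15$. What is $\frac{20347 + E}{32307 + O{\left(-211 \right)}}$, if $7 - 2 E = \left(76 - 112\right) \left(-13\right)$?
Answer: $\frac{13411}{21440} \approx 0.62551$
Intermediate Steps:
$O{\left(v \right)} = 64 + v$ ($O{\left(v \right)} = \left(49 + v\right) + 15 = 64 + v$)
$E = - \frac{461}{2}$ ($E = \frac{7}{2} - \frac{\left(76 - 112\right) \left(-13\right)}{2} = \frac{7}{2} - \frac{\left(-36\right) \left(-13\right)}{2} = \frac{7}{2} - 234 = - \frac{461}{2} \approx -230.5$)
$\frac{20347 + E}{32307 + O{\left(-211 \right)}} = \frac{20347 - \frac{461}{2}}{32307 + \left(64 - 211\right)} = \frac{40233}{2 \left(32307 - 147\right)} = \frac{40233}{2 \cdot 32160} = \frac{40233}{2} \cdot \frac{1}{32160} = \frac{13411}{21440}$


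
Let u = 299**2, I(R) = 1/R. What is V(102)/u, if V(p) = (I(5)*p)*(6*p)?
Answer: 62424/447005 ≈ 0.13965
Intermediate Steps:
I(R) = 1/R
V(p) = 6*p**2/5 (V(p) = (p/5)*(6*p) = 6*p**2/5)
u = 89401
V(102)/u = ((6/5)*102**2)/89401 = ((6/5)*10404)*(1/89401) = (62424/5)*(1/89401) = 62424/447005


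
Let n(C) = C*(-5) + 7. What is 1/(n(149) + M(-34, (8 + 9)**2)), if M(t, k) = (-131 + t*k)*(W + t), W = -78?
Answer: 1/1114446 ≈ 8.9731e-7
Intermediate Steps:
M(t, k) = (-131 + k*t)*(-78 + t) (M(t, k) = (-131 + t*k)*(-78 + t) = (-131 + k*t)*(-78 + t))
n(C) = 7 - 5*C (n(C) = -5*C + 7 = 7 - 5*C)
1/(n(149) + M(-34, (8 + 9)**2)) = 1/((7 - 5*149) + (10218 - 131*(-34) + (8 + 9)**2*(-34)**2 - 78*(8 + 9)**2*(-34))) = 1/((7 - 745) + (10218 + 4454 + 17**2*1156 - 78*17**2*(-34))) = 1/(-738 + (10218 + 4454 + 289*1156 - 78*289*(-34))) = 1/(-738 + (10218 + 4454 + 334084 + 766428)) = 1/(-738 + 1115184) = 1/1114446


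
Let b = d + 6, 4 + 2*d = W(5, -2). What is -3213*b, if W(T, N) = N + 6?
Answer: -19278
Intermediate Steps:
W(T, N) = 6 + N
d = 0 (d = -2 + (6 - 2)/2 = -2 + (1/2)*4 = -2 + 2 = 0)
b = 6 (b = 0 + 6 = 6)
-3213*b = -3213*6 = -19278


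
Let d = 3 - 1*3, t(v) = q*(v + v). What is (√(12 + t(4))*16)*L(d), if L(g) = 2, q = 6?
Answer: 64*√15 ≈ 247.87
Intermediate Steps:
t(v) = 12*v (t(v) = 6*(v + v) = 6*(2*v) = 12*v)
d = 0 (d = 3 - 3 = 0)
(√(12 + t(4))*16)*L(d) = (√(12 + 12*4)*16)*2 = (√(12 + 48)*16)*2 = (√60*16)*2 = ((2*√15)*16)*2 = (32*√15)*2 = 64*√15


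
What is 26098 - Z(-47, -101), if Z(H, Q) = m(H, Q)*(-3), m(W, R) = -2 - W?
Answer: 26233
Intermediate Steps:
Z(H, Q) = 6 + 3*H (Z(H, Q) = (-2 - H)*(-3) = 6 + 3*H)
26098 - Z(-47, -101) = 26098 - (6 + 3*(-47)) = 26098 - (6 - 141) = 26098 - 1*(-135) = 26098 + 135 = 26233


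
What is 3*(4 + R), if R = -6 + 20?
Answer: 54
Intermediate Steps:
R = 14
3*(4 + R) = 3*(4 + 14) = 3*18 = 54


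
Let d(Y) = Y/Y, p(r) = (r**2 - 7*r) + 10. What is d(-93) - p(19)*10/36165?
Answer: 6757/7233 ≈ 0.93419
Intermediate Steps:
p(r) = 10 + r**2 - 7*r
d(Y) = 1
d(-93) - p(19)*10/36165 = 1 - (10 + 19**2 - 7*19)*10/36165 = 1 - (10 + 361 - 133)*10/36165 = 1 - 238*10/36165 = 1 - 2380/36165 = 1 - 1*476/7233 = 1 - 476/7233 = 6757/7233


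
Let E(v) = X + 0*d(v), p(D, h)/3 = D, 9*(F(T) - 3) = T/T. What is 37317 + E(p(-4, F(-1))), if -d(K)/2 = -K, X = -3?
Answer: 37314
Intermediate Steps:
F(T) = 28/9 (F(T) = 3 + (T/T)/9 = 3 + (⅑)*1 = 3 + ⅑ = 28/9)
d(K) = 2*K (d(K) = -(-2)*K = 2*K)
p(D, h) = 3*D
E(v) = -3 (E(v) = -3 + 0*(2*v) = -3 + 0 = -3)
37317 + E(p(-4, F(-1))) = 37317 - 3 = 37314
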